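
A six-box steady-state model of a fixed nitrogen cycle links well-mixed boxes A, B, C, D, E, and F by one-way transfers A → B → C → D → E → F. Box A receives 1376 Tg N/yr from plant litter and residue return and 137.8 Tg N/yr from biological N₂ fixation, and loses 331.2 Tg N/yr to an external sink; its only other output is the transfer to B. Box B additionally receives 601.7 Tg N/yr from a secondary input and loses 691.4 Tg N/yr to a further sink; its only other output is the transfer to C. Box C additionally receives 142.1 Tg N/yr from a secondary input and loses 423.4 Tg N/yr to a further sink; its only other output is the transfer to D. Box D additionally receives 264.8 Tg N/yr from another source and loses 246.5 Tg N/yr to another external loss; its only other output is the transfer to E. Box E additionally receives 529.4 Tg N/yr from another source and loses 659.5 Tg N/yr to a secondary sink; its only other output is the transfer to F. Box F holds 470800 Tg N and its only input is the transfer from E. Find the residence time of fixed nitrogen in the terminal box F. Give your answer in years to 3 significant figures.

673 yr

Box A: F(A→B) = (1376 + 137.8) − 331.2 = 1182.6 Tg N/yr.
Box B: F(B→C) = (1182.6 + 601.7) − 691.4 = 1092.9 Tg N/yr.
Box C: F(C→D) = (1092.9 + 142.1) − 423.4 = 811.60 Tg N/yr.
Box D: F(D→E) = (811.60 + 264.8) − 246.5 = 829.90 Tg N/yr.
Box E: F(E→F) = (829.90 + 529.4) − 659.5 = 699.80 Tg N/yr.
Box F throughput = its input = 699.80 Tg N/yr; τ = 470800 / 699.80 = 672.8 yr.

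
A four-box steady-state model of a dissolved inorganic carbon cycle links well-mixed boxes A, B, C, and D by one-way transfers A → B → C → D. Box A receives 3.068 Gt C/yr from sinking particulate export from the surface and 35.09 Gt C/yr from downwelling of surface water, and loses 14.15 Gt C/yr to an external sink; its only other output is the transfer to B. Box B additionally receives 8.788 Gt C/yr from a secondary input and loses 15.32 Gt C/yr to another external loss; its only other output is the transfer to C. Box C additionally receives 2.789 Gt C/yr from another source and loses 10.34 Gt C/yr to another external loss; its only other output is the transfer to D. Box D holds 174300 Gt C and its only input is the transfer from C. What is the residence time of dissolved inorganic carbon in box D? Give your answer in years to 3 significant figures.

17600 yr

Box A: F(A→B) = (3.068 + 35.09) − 14.15 = 24.008 Gt C/yr.
Box B: F(B→C) = (24.008 + 8.788) − 15.32 = 17.476 Gt C/yr.
Box C: F(C→D) = (17.476 + 2.789) − 10.34 = 9.9250 Gt C/yr.
Box D throughput = its input = 9.9250 Gt C/yr; τ = 174300 / 9.9250 = 17560 yr.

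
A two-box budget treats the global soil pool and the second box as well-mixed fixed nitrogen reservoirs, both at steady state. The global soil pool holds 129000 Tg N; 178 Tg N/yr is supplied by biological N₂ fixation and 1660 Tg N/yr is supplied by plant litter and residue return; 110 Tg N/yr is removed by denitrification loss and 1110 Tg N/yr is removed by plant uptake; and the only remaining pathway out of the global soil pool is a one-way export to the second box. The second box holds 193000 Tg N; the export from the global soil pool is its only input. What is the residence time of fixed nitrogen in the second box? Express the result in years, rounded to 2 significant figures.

310 yr

Balance the global soil pool: ΣF_in = 178 + 1660 = 1838.0 Tg N/yr.
Export to the second box = ΣF_in − (110 + 1110) = 618.00 Tg N/yr.
At steady state the output of the second box equals its input, 618.00 Tg N/yr.
τ = M / F = 193000 / 618.00 = 312.3 yr.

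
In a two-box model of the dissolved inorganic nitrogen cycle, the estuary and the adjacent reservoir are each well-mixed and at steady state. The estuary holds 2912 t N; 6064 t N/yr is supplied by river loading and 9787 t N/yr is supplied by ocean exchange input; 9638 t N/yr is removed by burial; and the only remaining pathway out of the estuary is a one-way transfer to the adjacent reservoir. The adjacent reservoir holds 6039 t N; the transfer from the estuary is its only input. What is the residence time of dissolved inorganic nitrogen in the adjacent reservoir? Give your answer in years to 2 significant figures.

0.97 yr

Balance the estuary: ΣF_in = 6064 + 9787 = 15851 t N/yr.
Transfer to the adjacent reservoir = ΣF_in − (9638) = 6213.0 t N/yr.
At steady state the output of the adjacent reservoir equals its input, 6213.0 t N/yr.
τ = M / F = 6039 / 6213.0 = 0.9720 yr.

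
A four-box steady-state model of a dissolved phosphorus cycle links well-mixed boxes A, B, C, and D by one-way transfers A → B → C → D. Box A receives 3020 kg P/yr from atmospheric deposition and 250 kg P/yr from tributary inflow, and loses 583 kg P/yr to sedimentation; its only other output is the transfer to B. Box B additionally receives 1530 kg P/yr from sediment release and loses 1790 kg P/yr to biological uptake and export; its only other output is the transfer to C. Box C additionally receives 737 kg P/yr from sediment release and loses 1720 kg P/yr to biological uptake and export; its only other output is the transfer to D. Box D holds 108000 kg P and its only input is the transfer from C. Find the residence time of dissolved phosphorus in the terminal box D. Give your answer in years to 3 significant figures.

74.8 yr

Box A: F(A→B) = (3020 + 250) − 583 = 2687.0 kg P/yr.
Box B: F(B→C) = (2687.0 + 1530) − 1790 = 2427.0 kg P/yr.
Box C: F(C→D) = (2427.0 + 737) − 1720 = 1444.0 kg P/yr.
Box D throughput = its input = 1444.0 kg P/yr; τ = 108000 / 1444.0 = 74.79 yr.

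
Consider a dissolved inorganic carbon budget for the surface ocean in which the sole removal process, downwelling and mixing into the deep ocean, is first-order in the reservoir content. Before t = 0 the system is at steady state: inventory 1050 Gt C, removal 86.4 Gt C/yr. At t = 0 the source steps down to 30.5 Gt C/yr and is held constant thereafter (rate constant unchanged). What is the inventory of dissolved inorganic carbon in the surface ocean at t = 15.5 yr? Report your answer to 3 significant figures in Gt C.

560 Gt C

Residence time τ = M₀/F₀ = 12.15 yr. The eventual steady state is M_∞ = M₀·(F₁/F₀) = 1050 × 30.5/86.4 = 370.66 Gt C.
The anomaly ΔM(t) = M(t) − M_∞ decays as ΔM₀·e^(−t/τ) with ΔM₀ = 1050 − 370.66 = 679.3 Gt C.
At t = 15.5 yr, e^(−t/τ) = e^(−1.275) = 0.2793, so ΔM = 189.7 Gt C and M = 370.66 + 189.7 = 560.41 Gt C.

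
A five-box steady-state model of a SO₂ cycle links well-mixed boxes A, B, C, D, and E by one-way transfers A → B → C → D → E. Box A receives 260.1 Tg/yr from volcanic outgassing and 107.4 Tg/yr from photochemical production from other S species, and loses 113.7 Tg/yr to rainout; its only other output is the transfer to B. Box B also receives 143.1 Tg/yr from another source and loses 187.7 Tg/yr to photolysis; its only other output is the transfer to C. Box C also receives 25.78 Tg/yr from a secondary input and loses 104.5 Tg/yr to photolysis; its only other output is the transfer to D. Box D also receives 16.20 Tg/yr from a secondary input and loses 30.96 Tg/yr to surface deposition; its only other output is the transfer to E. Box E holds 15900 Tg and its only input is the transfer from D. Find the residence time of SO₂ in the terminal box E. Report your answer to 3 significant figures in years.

137 yr

Box A: F(A→B) = (260.1 + 107.4) − 113.7 = 253.80 Tg/yr.
Box B: F(B→C) = (253.80 + 143.1) − 187.7 = 209.20 Tg/yr.
Box C: F(C→D) = (209.20 + 25.78) − 104.5 = 130.48 Tg/yr.
Box D: F(D→E) = (130.48 + 16.20) − 30.96 = 115.72 Tg/yr.
Box E throughput = its input = 115.72 Tg/yr; τ = 15900 / 115.72 = 137.4 yr.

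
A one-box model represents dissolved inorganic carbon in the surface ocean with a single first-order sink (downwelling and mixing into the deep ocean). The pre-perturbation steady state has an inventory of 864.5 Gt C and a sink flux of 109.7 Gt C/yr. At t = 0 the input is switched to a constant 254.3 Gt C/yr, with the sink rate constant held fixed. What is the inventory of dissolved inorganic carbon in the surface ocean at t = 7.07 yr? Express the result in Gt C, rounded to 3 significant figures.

The sink rate constant is k = F₀/M₀ = 109.7/864.5 = 0.1269 yr⁻¹.
Solving dM/dt = F₁ − kM with M(0) = M₀ gives M(t) = F₁/k + (M₀ − F₁/k)·e^(−kt).
F₁/k = 254.3/0.1269 = 2004.0 Gt C; kt = 0.1269 × 7.07 = 0.8971, e^(−kt) = 0.4077.
M(7.07) = 2004.0 + (864.5 − 2004.0) × 0.4077 = 2004.0 − 464.6 = 1539.4 Gt C.

1540 Gt C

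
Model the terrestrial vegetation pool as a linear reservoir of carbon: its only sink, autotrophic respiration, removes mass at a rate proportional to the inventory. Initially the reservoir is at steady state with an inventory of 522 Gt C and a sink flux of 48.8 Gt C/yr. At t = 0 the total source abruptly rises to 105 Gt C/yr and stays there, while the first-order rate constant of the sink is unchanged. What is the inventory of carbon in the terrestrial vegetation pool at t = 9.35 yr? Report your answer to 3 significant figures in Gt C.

872 Gt C

τ = M₀/F₀ = 522/48.8 = 10.70 yr; rate constant k = 1/τ.
New steady state M_∞ = F₁/k = F₁·τ = 105 × 10.70 = 1123.2 Gt C.
M(t) = M_∞ + (M₀ − M_∞)·e^(−t/τ); t/τ = 9.35/10.70 = 0.8741, so e^(−t/τ) = 0.4172.
M(t) = 1123.2 − 601.2 × 0.4172 = 872.33 Gt C.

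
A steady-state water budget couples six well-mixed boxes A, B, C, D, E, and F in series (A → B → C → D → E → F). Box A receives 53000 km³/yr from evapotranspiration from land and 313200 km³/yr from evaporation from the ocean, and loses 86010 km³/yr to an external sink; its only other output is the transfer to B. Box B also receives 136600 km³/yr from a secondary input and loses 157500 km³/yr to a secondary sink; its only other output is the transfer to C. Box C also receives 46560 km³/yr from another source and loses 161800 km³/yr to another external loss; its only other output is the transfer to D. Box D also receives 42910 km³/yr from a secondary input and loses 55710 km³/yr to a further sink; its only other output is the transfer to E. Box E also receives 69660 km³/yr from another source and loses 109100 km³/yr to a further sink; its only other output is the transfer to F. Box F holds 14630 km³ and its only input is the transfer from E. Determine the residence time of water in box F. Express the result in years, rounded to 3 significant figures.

0.159 yr

Box A: F(A→B) = (53000 + 313200) − 86010 = 280190 km³/yr.
Box B: F(B→C) = (280190 + 136600) − 157500 = 259290 km³/yr.
Box C: F(C→D) = (259290 + 46560) − 161800 = 144050 km³/yr.
Box D: F(D→E) = (144050 + 42910) − 55710 = 131250 km³/yr.
Box E: F(E→F) = (131250 + 69660) − 109100 = 91810 km³/yr.
Box F throughput = its input = 91810 km³/yr; τ = 14630 / 91810 = 0.1594 yr.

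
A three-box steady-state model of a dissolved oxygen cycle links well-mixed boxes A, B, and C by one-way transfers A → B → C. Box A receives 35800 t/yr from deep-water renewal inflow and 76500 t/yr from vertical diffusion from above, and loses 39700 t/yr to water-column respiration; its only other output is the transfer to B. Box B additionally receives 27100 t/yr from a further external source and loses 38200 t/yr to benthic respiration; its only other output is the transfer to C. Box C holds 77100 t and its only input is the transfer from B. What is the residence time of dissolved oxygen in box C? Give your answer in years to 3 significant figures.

Box A: F(A→B) = (35800 + 76500) − 39700 = 72600 t/yr.
Box B: F(B→C) = (72600 + 27100) − 38200 = 61500 t/yr.
Box C throughput = its input = 61500 t/yr; τ = 77100 / 61500 = 1.254 yr.

1.25 yr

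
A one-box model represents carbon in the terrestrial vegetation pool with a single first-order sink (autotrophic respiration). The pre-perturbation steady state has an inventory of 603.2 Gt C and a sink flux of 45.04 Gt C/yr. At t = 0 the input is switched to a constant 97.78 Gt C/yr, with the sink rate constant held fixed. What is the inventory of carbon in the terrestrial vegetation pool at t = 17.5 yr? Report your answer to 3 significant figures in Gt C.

The sink rate constant is k = F₀/M₀ = 45.04/603.2 = 0.07467 yr⁻¹.
Solving dM/dt = F₁ − kM with M(0) = M₀ gives M(t) = F₁/k + (M₀ − F₁/k)·e^(−kt).
F₁/k = 97.78/0.07467 = 1309.5 Gt C; kt = 0.07467 × 17.5 = 1.307, e^(−kt) = 0.2707.
M(17.5) = 1309.5 + (603.2 − 1309.5) × 0.2707 = 1309.5 − 191.2 = 1118.3 Gt C.

1120 Gt C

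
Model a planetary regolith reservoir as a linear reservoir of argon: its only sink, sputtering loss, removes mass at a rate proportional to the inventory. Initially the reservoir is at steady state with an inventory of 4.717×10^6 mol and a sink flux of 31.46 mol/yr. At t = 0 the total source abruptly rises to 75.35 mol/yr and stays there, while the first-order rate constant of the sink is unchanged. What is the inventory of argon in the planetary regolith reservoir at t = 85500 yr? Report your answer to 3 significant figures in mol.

7.58×10^6 mol

The sink rate constant is k = F₀/M₀ = 31.46/4.717×10^6 = 6.669×10^-6 yr⁻¹.
Solving dM/dt = F₁ − kM with M(0) = M₀ gives M(t) = F₁/k + (M₀ − F₁/k)·e^(−kt).
F₁/k = 75.35/6.669×10^-6 = 1.1298×10^7 mol; kt = 6.669×10^-6 × 85500 = 0.5702, e^(−kt) = 0.5654.
M(85500) = 1.1298×10^7 + (4.717×10^6 − 1.1298×10^7) × 0.5654 = 1.1298×10^7 − 3.721×10^6 = 7.5771×10^6 mol.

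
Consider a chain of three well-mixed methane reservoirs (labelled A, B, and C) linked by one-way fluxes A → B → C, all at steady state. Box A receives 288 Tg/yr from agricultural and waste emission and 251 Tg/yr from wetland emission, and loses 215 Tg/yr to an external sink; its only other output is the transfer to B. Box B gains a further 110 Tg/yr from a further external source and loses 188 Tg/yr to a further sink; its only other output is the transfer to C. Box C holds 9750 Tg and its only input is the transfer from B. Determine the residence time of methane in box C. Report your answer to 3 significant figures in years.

Box A: F(A→B) = (288 + 251) − 215 = 324.00 Tg/yr.
Box B: F(B→C) = (324.00 + 110) − 188 = 246.00 Tg/yr.
Box C throughput = its input = 246.00 Tg/yr; τ = 9750 / 246.00 = 39.63 yr.

39.6 yr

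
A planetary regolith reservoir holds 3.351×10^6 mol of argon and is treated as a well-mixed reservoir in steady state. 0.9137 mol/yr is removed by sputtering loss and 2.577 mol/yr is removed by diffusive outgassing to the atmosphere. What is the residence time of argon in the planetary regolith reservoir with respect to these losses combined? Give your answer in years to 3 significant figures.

Total removal = 0.9137 + 2.577 = 3.4907 mol/yr.
τ = M / ΣF_out = 3.351×10^6 / 3.4907 = 960000 yr.

960000 yr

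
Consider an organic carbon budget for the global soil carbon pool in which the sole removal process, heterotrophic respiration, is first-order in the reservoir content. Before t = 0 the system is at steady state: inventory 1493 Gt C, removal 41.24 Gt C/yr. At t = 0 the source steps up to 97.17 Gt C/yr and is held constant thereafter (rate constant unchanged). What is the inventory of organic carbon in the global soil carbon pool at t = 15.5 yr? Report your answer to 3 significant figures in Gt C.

τ = M₀/F₀ = 1493/41.24 = 36.20 yr; rate constant k = 1/τ.
New steady state M_∞ = F₁/k = F₁·τ = 97.17 × 36.20 = 3517.8 Gt C.
M(t) = M_∞ + (M₀ − M_∞)·e^(−t/τ); t/τ = 15.5/36.20 = 0.4281, so e^(−t/τ) = 0.6517.
M(t) = 3517.8 − 2025 × 0.6517 = 2198.2 Gt C.

2200 Gt C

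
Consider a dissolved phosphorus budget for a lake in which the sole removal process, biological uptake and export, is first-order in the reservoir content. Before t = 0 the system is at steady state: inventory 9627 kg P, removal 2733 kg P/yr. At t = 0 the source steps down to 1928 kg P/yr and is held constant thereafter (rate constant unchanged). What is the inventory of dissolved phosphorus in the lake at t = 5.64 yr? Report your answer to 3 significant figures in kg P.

τ = M₀/F₀ = 9627/2733 = 3.523 yr; rate constant k = 1/τ.
New steady state M_∞ = F₁/k = F₁·τ = 1928 × 3.523 = 6791.4 kg P.
M(t) = M_∞ + (M₀ − M_∞)·e^(−t/τ); t/τ = 5.64/3.523 = 1.601, so e^(−t/τ) = 0.2017.
M(t) = 6791.4 + 2836 × 0.2017 = 7363.2 kg P.

7360 kg P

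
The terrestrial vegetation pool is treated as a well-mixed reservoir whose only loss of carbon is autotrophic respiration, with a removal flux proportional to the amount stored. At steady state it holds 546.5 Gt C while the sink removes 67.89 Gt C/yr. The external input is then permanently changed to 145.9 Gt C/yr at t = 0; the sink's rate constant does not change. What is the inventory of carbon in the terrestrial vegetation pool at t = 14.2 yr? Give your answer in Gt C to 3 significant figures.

Residence time τ = M₀/F₀ = 8.050 yr. The eventual steady state is M_∞ = M₀·(F₁/F₀) = 546.5 × 145.9/67.89 = 1174.5 Gt C.
The anomaly ΔM(t) = M(t) − M_∞ decays as ΔM₀·e^(−t/τ) with ΔM₀ = 546.5 − 1174.5 = −628.0 Gt C.
At t = 14.2 yr, e^(−t/τ) = e^(−1.764) = 0.1714, so ΔM = −107.6 Gt C and M = 1174.5 − 107.6 = 1066.9 Gt C.

1070 Gt C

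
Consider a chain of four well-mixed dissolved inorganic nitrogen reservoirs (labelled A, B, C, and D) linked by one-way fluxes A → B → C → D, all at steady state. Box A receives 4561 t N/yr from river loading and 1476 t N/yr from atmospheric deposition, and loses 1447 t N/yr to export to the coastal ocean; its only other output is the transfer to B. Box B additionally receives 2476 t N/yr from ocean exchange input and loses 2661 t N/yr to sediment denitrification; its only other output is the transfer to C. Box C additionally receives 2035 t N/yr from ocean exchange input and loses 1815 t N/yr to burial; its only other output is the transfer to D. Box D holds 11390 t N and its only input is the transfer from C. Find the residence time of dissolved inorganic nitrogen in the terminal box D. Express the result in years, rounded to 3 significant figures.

Box A: F(A→B) = (4561 + 1476) − 1447 = 4590.0 t N/yr.
Box B: F(B→C) = (4590.0 + 2476) − 2661 = 4405.0 t N/yr.
Box C: F(C→D) = (4405.0 + 2035) − 1815 = 4625.0 t N/yr.
Box D throughput = its input = 4625.0 t N/yr; τ = 11390 / 4625.0 = 2.463 yr.

2.46 yr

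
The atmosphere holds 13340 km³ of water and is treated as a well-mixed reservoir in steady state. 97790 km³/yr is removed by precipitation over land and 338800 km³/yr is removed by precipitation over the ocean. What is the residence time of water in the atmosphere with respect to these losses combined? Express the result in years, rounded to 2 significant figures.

Total removal = 97790 + 338800 = 436590 km³/yr.
τ = M / ΣF_out = 13340 / 436590 = 0.03055 yr.

0.031 yr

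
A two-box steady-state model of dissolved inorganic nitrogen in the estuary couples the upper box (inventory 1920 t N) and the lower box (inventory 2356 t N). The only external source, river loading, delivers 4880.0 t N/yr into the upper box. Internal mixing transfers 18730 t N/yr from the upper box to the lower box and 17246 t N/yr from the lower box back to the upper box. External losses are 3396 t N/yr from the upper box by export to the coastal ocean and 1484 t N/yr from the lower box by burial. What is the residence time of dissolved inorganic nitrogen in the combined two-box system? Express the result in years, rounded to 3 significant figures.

0.876 yr

For the system as a whole, the A↔B exchange is internal and contributes nothing to the throughput; only the external sinks remove mass.
M_total = 1920 + 2356 = 4276.0 t N.
ΣF_external_out = 3396 + 1484 = 4880.0 t N/yr.
τ = M_total / ΣF_ext = 4276.0 / 4880.0 = 0.8762 yr.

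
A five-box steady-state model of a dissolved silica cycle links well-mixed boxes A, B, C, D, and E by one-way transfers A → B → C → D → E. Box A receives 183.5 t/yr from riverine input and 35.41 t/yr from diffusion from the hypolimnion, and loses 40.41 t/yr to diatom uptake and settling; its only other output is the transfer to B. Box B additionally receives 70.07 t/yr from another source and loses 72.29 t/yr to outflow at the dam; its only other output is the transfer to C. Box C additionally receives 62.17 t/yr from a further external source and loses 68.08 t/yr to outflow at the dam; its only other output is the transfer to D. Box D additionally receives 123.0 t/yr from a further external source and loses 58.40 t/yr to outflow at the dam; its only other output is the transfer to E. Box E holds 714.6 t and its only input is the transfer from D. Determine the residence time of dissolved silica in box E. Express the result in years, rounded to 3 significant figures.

3.04 yr

Box A: F(A→B) = (183.5 + 35.41) − 40.41 = 178.50 t/yr.
Box B: F(B→C) = (178.50 + 70.07) − 72.29 = 176.28 t/yr.
Box C: F(C→D) = (176.28 + 62.17) − 68.08 = 170.37 t/yr.
Box D: F(D→E) = (170.37 + 123.0) − 58.40 = 234.97 t/yr.
Box E throughput = its input = 234.97 t/yr; τ = 714.6 / 234.97 = 3.041 yr.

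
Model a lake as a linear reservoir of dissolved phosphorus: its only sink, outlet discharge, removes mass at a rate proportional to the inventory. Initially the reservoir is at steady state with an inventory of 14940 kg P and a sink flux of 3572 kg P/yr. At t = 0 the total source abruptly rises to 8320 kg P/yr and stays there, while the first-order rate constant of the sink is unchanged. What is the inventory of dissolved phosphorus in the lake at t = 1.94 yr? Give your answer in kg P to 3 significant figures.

τ = M₀/F₀ = 14940/3572 = 4.183 yr; rate constant k = 1/τ.
New steady state M_∞ = F₁/k = F₁·τ = 8320 × 4.183 = 34799 kg P.
M(t) = M_∞ + (M₀ − M_∞)·e^(−t/τ); t/τ = 1.94/4.183 = 0.4638, so e^(−t/τ) = 0.6289.
M(t) = 34799 − 19860 × 0.6289 = 22310 kg P.

22300 kg P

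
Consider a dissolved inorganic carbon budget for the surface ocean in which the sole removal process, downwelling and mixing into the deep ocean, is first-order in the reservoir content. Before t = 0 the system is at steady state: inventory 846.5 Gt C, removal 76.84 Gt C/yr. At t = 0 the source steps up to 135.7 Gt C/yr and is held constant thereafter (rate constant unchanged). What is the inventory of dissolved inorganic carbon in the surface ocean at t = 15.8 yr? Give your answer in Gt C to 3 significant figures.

1340 Gt C

Residence time τ = M₀/F₀ = 11.02 yr. The eventual steady state is M_∞ = M₀·(F₁/F₀) = 846.5 × 135.7/76.84 = 1494.9 Gt C.
The anomaly ΔM(t) = M(t) − M_∞ decays as ΔM₀·e^(−t/τ) with ΔM₀ = 846.5 − 1494.9 = −648.4 Gt C.
At t = 15.8 yr, e^(−t/τ) = e^(−1.434) = 0.2383, so ΔM = −154.5 Gt C and M = 1494.9 − 154.5 = 1340.4 Gt C.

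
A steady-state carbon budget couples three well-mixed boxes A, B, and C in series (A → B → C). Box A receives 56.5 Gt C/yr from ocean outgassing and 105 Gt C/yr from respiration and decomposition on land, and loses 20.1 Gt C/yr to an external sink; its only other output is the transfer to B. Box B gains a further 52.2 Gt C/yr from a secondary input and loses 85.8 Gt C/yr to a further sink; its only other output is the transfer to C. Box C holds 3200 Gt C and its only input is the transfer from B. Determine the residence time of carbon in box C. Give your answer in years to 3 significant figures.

Box A: F(A→B) = (56.5 + 105) − 20.1 = 141.40 Gt C/yr.
Box B: F(B→C) = (141.40 + 52.2) − 85.8 = 107.80 Gt C/yr.
Box C throughput = its input = 107.80 Gt C/yr; τ = 3200 / 107.80 = 29.68 yr.

29.7 yr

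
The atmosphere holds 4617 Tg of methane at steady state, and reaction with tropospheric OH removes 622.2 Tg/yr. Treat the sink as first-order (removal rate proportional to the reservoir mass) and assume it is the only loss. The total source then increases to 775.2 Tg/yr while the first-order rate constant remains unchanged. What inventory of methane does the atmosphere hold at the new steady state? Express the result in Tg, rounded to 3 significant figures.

5750 Tg

Rate constant k = F/M = 622.2 / 4617 = 0.1348 yr⁻¹.
At the new steady state, source = k·M_new ⇒ M_new = 775.2 / 0.1348 = 5752 Tg.
(Equivalently M_new = M × F_new/F_old = 4617 × 775.2/622.2.)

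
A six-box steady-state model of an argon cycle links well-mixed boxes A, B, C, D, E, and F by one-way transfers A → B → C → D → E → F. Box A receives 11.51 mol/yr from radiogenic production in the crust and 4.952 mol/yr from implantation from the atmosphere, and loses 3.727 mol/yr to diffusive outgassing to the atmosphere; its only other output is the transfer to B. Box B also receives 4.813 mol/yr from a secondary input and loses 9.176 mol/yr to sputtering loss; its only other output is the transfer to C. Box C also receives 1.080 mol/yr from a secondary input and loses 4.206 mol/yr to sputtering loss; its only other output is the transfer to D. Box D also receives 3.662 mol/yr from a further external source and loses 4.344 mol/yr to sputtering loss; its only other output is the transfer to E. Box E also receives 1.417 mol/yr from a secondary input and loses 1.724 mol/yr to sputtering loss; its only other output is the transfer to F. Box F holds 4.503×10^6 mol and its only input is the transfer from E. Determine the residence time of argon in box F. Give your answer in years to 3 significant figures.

Box A: F(A→B) = (11.51 + 4.952) − 3.727 = 12.735 mol/yr.
Box B: F(B→C) = (12.735 + 4.813) − 9.176 = 8.3720 mol/yr.
Box C: F(C→D) = (8.3720 + 1.080) − 4.206 = 5.2460 mol/yr.
Box D: F(D→E) = (5.2460 + 3.662) − 4.344 = 4.5640 mol/yr.
Box E: F(E→F) = (4.5640 + 1.417) − 1.724 = 4.2570 mol/yr.
Box F throughput = its input = 4.2570 mol/yr; τ = 4.503×10^6 / 4.2570 = 1.058×10^6 yr.

1.06×10^6 yr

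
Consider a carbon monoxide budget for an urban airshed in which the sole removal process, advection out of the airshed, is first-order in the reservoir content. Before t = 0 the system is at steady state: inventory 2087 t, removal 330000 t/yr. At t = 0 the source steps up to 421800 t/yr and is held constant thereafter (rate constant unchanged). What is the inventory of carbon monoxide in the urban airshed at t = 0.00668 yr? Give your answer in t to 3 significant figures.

The sink rate constant is k = F₀/M₀ = 330000/2087 = 158.1 yr⁻¹.
Solving dM/dt = F₁ − kM with M(0) = M₀ gives M(t) = F₁/k + (M₀ − F₁/k)·e^(−kt).
F₁/k = 421800/158.1 = 2667.6 t; kt = 158.1 × 0.00668 = 1.056, e^(−kt) = 0.3478.
M(0.00668) = 2667.6 + (2087 − 2667.6) × 0.3478 = 2667.6 − 201.9 = 2465.7 t.

2470 t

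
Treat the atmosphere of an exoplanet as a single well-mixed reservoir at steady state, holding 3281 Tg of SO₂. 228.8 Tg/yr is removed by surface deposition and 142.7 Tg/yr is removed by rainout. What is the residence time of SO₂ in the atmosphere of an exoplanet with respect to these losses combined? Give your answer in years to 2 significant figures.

Total removal = 228.8 + 142.7 = 371.50 Tg/yr.
τ = M / ΣF_out = 3281 / 371.50 = 8.832 yr.

8.8 yr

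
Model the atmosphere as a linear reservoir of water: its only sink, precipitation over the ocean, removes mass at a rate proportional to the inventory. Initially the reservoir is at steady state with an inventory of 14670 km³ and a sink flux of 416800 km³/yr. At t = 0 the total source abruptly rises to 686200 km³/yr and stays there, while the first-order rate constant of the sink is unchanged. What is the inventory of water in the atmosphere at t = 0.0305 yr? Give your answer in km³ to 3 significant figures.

20200 km³

The sink rate constant is k = F₀/M₀ = 416800/14670 = 28.41 yr⁻¹.
Solving dM/dt = F₁ − kM with M(0) = M₀ gives M(t) = F₁/k + (M₀ − F₁/k)·e^(−kt).
F₁/k = 686200/28.41 = 24152 km³; kt = 28.41 × 0.0305 = 0.8666, e^(−kt) = 0.4204.
M(0.0305) = 24152 + (14670 − 24152) × 0.4204 = 24152 − 3986 = 20166 km³.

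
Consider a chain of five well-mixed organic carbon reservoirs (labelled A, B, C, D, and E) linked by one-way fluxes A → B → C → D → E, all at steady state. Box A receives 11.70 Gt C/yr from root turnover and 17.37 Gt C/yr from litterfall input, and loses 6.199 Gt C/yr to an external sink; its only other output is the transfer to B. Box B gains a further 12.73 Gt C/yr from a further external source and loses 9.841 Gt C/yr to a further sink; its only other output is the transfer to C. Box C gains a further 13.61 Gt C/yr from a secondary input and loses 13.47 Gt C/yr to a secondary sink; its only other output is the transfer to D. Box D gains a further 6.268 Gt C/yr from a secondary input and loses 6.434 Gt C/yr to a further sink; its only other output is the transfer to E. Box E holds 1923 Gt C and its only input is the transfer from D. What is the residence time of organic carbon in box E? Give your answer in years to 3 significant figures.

74.7 yr

Box A: F(A→B) = (11.70 + 17.37) − 6.199 = 22.871 Gt C/yr.
Box B: F(B→C) = (22.871 + 12.73) − 9.841 = 25.760 Gt C/yr.
Box C: F(C→D) = (25.760 + 13.61) − 13.47 = 25.900 Gt C/yr.
Box D: F(D→E) = (25.900 + 6.268) − 6.434 = 25.734 Gt C/yr.
Box E throughput = its input = 25.734 Gt C/yr; τ = 1923 / 25.734 = 74.73 yr.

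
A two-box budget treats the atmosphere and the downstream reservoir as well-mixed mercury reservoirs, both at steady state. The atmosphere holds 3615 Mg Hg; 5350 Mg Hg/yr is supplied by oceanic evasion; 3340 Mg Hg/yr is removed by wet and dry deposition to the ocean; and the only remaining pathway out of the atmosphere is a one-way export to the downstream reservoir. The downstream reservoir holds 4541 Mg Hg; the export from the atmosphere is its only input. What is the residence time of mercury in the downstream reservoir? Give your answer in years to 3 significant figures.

2.26 yr

Balance the atmosphere: ΣF_in = 5350.0 Mg Hg/yr.
Export to the downstream reservoir = ΣF_in − (3340) = 2010.0 Mg Hg/yr.
At steady state the output of the downstream reservoir equals its input, 2010.0 Mg Hg/yr.
τ = M / F = 4541 / 2010.0 = 2.259 yr.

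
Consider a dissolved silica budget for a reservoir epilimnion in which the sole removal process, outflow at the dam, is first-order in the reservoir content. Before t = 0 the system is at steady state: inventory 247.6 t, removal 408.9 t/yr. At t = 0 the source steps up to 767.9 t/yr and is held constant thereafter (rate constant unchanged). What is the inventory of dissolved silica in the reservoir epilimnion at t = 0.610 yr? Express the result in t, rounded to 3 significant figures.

τ = M₀/F₀ = 247.6/408.9 = 0.6055 yr; rate constant k = 1/τ.
New steady state M_∞ = F₁/k = F₁·τ = 767.9 × 0.6055 = 464.98 t.
M(t) = M_∞ + (M₀ − M_∞)·e^(−t/τ); t/τ = 0.610/0.6055 = 1.007, so e^(−t/τ) = 0.3652.
M(t) = 464.98 − 217.4 × 0.3652 = 385.60 t.

386 t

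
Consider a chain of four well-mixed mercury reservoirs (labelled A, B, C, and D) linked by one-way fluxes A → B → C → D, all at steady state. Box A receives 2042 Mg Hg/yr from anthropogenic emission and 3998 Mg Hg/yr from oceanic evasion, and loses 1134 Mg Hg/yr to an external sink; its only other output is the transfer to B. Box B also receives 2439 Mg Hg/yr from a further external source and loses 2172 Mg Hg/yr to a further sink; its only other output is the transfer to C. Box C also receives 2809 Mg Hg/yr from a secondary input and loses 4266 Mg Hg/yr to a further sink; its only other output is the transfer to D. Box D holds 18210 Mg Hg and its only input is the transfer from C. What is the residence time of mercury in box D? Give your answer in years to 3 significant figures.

Box A: F(A→B) = (2042 + 3998) − 1134 = 4906.0 Mg Hg/yr.
Box B: F(B→C) = (4906.0 + 2439) − 2172 = 5173.0 Mg Hg/yr.
Box C: F(C→D) = (5173.0 + 2809) − 4266 = 3716.0 Mg Hg/yr.
Box D throughput = its input = 3716.0 Mg Hg/yr; τ = 18210 / 3716.0 = 4.900 yr.

4.90 yr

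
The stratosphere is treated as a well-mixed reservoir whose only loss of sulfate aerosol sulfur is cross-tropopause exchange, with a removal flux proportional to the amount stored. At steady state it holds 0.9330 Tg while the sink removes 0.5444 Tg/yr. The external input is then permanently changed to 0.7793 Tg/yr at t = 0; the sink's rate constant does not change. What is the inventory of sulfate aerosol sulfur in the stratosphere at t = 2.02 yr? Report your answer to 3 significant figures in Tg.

τ = M₀/F₀ = 0.9330/0.5444 = 1.714 yr; rate constant k = 1/τ.
New steady state M_∞ = F₁/k = F₁·τ = 0.7793 × 1.714 = 1.3356 Tg.
M(t) = M_∞ + (M₀ − M_∞)·e^(−t/τ); t/τ = 2.02/1.714 = 1.179, so e^(−t/τ) = 0.3077.
M(t) = 1.3356 − 0.4026 × 0.3077 = 1.2117 Tg.

1.21 Tg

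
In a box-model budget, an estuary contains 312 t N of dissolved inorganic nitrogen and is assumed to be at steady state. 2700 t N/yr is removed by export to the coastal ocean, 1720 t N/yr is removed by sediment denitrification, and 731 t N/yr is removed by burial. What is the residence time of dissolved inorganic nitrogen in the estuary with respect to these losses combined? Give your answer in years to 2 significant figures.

0.061 yr

Total removal = 2700 + 1720 + 731.0 = 5151.0 t N/yr.
τ = M / ΣF_out = 312 / 5151.0 = 0.06057 yr.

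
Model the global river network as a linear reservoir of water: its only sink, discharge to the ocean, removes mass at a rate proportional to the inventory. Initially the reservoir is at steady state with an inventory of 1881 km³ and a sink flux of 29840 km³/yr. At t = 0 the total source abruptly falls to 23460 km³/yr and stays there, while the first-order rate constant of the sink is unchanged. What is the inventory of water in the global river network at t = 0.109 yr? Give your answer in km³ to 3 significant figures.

1550 km³

The sink rate constant is k = F₀/M₀ = 29840/1881 = 15.86 yr⁻¹.
Solving dM/dt = F₁ − kM with M(0) = M₀ gives M(t) = F₁/k + (M₀ − F₁/k)·e^(−kt).
F₁/k = 23460/15.86 = 1478.8 km³; kt = 15.86 × 0.109 = 1.729, e^(−kt) = 0.1774.
M(0.109) = 1478.8 + (1881 − 1478.8) × 0.1774 = 1478.8 + 71.36 = 1550.2 km³.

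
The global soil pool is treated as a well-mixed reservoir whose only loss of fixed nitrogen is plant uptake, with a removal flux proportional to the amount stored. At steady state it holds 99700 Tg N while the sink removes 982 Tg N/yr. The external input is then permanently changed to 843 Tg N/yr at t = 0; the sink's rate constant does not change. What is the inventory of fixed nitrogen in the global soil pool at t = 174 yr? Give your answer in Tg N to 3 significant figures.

88100 Tg N

τ = M₀/F₀ = 99700/982 = 101.5 yr; rate constant k = 1/τ.
New steady state M_∞ = F₁/k = F₁·τ = 843 × 101.5 = 85588 Tg N.
M(t) = M_∞ + (M₀ − M_∞)·e^(−t/τ); t/τ = 174/101.5 = 1.714, so e^(−t/τ) = 0.1802.
M(t) = 85588 + 14110 × 0.1802 = 88130 Tg N.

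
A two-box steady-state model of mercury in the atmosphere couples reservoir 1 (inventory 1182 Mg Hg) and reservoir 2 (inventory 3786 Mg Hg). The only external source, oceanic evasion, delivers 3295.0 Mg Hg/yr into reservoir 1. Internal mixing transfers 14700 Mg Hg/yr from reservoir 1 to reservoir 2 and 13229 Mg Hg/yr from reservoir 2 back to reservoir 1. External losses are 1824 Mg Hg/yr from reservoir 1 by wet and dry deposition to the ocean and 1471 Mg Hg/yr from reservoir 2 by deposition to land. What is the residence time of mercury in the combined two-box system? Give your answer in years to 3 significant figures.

1.51 yr

Residence time in the combined system uses the total inventory and the total *external* removal — internal exchanges between the two boxes cancel.
M_total = 1182 + 3786 = 4968.0 Mg Hg.
ΣF_external_out = 1824 + 1471 = 3295.0 Mg Hg/yr.
τ = M_total / ΣF_ext = 4968.0 / 3295.0 = 1.508 yr.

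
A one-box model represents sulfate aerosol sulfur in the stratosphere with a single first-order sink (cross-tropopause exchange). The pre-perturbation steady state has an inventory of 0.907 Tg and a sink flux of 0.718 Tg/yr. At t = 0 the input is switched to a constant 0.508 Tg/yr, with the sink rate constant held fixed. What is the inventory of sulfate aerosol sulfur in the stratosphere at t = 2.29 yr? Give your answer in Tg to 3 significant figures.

0.685 Tg

The sink rate constant is k = F₀/M₀ = 0.718/0.907 = 0.7916 yr⁻¹.
Solving dM/dt = F₁ − kM with M(0) = M₀ gives M(t) = F₁/k + (M₀ − F₁/k)·e^(−kt).
F₁/k = 0.508/0.7916 = 0.64172 Tg; kt = 0.7916 × 2.29 = 1.813, e^(−kt) = 0.1632.
M(2.29) = 0.64172 + (0.907 − 0.64172) × 0.1632 = 0.64172 + 0.04329 = 0.68501 Tg.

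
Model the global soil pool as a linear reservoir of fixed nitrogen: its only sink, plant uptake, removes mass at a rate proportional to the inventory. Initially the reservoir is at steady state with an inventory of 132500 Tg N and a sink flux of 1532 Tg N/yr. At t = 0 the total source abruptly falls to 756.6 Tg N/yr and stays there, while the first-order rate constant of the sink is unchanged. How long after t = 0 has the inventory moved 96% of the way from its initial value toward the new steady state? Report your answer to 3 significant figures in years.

278 yr

τ = M₀/F₀ = 132500/1532 = 86.49 yr.
The remaining gap fraction is e^(−t/τ); 96% covered ⇒ e^(−t/τ) = 0.0400.
t = −τ ln(0.0400) = 86.49 × 3.219 = 278.4 yr.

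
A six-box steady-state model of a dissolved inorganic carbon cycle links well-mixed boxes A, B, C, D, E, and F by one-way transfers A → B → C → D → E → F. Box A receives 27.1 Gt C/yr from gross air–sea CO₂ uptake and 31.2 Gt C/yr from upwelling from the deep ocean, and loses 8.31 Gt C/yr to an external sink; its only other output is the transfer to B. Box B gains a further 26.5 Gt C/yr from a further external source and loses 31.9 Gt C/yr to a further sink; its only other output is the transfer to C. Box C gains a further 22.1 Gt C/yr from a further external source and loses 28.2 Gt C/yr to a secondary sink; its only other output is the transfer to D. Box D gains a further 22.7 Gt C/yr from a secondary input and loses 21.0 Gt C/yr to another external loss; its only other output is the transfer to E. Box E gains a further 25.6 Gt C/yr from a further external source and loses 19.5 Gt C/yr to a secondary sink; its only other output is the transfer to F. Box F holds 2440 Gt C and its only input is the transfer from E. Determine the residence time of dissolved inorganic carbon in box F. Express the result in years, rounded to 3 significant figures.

Box A: F(A→B) = (27.1 + 31.2) − 8.31 = 49.990 Gt C/yr.
Box B: F(B→C) = (49.990 + 26.5) − 31.9 = 44.590 Gt C/yr.
Box C: F(C→D) = (44.590 + 22.1) − 28.2 = 38.490 Gt C/yr.
Box D: F(D→E) = (38.490 + 22.7) − 21.0 = 40.190 Gt C/yr.
Box E: F(E→F) = (40.190 + 25.6) − 19.5 = 46.290 Gt C/yr.
Box F throughput = its input = 46.290 Gt C/yr; τ = 2440 / 46.290 = 52.71 yr.

52.7 yr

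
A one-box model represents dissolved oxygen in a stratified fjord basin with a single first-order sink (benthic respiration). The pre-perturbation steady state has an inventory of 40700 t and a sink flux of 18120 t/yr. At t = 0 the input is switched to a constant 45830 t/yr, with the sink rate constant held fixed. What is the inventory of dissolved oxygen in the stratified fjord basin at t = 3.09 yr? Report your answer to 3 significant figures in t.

Residence time τ = M₀/F₀ = 2.246 yr. The eventual steady state is M_∞ = M₀·(F₁/F₀) = 40700 × 45830/18120 = 102940 t.
The anomaly ΔM(t) = M(t) − M_∞ decays as ΔM₀·e^(−t/τ) with ΔM₀ = 40700 − 102940 = −62240 t.
At t = 3.09 yr, e^(−t/τ) = e^(−1.376) = 0.2527, so ΔM = −15730 t and M = 102940 − 15730 = 87215 t.

87200 t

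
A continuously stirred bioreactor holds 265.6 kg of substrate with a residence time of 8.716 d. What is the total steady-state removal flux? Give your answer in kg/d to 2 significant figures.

30 kg/d

F = M / τ = 265.6 / 8.716 = 30.47 kg/d.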